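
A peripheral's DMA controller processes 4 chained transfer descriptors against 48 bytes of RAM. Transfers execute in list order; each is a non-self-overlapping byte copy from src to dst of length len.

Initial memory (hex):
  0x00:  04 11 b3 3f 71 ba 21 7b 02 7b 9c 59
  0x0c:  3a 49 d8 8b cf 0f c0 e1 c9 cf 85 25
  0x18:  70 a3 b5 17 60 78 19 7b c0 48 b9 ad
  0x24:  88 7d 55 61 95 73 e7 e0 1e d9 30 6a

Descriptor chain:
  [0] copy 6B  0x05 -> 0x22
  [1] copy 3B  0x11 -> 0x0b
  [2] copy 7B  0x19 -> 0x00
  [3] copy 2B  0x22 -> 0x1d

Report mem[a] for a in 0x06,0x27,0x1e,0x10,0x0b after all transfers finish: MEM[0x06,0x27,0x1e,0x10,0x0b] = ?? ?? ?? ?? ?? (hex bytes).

MEM[0x06,0x27,0x1e,0x10,0x0b] = 7b 9c 21 cf 0f

  after D0: wrote 6B at 0x22 = ba217b027b9c
  after D1: wrote 3B at 0x0b = 0fc0e1
  after D2: wrote 7B at 0x00 = a3b5176078197b
  after D3: wrote 2B at 0x1d = ba21
query mem[0x06]=0x7b, mem[0x27]=0x9c, mem[0x1e]=0x21, mem[0x10]=0xcf, mem[0x0b]=0x0f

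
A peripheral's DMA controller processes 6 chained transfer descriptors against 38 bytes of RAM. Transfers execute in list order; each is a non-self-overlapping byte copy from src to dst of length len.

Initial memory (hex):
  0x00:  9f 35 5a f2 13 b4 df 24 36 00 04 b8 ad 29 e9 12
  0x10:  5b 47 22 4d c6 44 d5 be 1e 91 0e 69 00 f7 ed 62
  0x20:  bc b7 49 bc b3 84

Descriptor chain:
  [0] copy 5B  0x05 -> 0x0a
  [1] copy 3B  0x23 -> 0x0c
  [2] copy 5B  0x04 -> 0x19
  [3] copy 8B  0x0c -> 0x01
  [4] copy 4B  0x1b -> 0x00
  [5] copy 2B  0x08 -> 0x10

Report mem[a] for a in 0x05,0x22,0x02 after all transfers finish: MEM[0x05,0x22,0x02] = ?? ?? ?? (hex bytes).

[0] 0x05->0x0a len=5 : b4 df 24 36 00
[1] 0x23->0x0c len=3 : bc b3 84
[2] 0x04->0x19 len=5 : 13 b4 df 24 36
[3] 0x0c->0x01 len=8 : bc b3 84 12 5b 47 22 4d
[4] 0x1b->0x00 len=4 : df 24 36 ed
[5] 0x08->0x10 len=2 : 4d 00
query mem[0x05]=0x5b, mem[0x22]=0x49, mem[0x02]=0x36

MEM[0x05,0x22,0x02] = 5b 49 36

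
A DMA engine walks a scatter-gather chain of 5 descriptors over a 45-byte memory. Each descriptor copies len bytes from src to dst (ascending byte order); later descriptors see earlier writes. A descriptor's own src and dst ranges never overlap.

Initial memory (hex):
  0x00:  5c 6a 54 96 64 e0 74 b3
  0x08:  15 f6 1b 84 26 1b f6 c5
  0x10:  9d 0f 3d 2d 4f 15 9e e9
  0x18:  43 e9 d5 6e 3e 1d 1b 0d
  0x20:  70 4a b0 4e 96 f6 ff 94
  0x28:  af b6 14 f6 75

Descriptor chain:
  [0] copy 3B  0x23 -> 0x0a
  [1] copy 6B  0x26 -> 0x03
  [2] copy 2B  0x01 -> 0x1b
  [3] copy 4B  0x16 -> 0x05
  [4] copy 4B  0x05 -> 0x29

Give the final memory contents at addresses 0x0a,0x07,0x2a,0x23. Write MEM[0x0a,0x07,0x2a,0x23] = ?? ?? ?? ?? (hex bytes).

[0] 0x23->0x0a len=3 : 4e 96 f6
[1] 0x26->0x03 len=6 : ff 94 af b6 14 f6
[2] 0x01->0x1b len=2 : 6a 54
[3] 0x16->0x05 len=4 : 9e e9 43 e9
[4] 0x05->0x29 len=4 : 9e e9 43 e9
query mem[0x0a]=0x4e, mem[0x07]=0x43, mem[0x2a]=0xe9, mem[0x23]=0x4e

MEM[0x0a,0x07,0x2a,0x23] = 4e 43 e9 4e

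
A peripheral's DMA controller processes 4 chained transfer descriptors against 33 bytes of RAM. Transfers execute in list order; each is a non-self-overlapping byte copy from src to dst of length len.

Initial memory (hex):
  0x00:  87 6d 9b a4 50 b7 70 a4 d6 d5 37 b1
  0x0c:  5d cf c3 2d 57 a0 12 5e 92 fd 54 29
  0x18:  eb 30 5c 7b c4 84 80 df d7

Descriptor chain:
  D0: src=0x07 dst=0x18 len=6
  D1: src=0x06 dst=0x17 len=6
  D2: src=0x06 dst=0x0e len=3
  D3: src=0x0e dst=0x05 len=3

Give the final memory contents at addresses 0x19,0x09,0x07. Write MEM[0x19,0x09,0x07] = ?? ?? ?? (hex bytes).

MEM[0x19,0x09,0x07] = d6 d5 d6

D0: mem[0x18..0x1d] <- [a4 d6 d5 37 b1 5d]
D1: mem[0x17..0x1c] <- [70 a4 d6 d5 37 b1]
D2: mem[0x0e..0x10] <- [70 a4 d6]
D3: mem[0x05..0x07] <- [70 a4 d6]
query mem[0x19]=0xd6, mem[0x09]=0xd5, mem[0x07]=0xd6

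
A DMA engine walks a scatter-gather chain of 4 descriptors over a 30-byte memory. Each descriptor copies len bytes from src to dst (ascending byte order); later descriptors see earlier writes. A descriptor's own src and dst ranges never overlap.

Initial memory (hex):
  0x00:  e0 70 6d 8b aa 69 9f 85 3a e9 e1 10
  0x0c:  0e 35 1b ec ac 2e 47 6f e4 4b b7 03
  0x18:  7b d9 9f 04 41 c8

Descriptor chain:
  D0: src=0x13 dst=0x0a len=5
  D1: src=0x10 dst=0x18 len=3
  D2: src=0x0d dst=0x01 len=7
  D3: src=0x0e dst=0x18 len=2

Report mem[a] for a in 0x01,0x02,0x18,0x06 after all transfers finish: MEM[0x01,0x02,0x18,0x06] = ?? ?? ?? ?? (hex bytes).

D0: mem[0x0a..0x0e] <- [6f e4 4b b7 03]
D1: mem[0x18..0x1a] <- [ac 2e 47]
D2: mem[0x01..0x07] <- [b7 03 ec ac 2e 47 6f]
D3: mem[0x18..0x19] <- [03 ec]
query mem[0x01]=0xb7, mem[0x02]=0x03, mem[0x18]=0x03, mem[0x06]=0x47

MEM[0x01,0x02,0x18,0x06] = b7 03 03 47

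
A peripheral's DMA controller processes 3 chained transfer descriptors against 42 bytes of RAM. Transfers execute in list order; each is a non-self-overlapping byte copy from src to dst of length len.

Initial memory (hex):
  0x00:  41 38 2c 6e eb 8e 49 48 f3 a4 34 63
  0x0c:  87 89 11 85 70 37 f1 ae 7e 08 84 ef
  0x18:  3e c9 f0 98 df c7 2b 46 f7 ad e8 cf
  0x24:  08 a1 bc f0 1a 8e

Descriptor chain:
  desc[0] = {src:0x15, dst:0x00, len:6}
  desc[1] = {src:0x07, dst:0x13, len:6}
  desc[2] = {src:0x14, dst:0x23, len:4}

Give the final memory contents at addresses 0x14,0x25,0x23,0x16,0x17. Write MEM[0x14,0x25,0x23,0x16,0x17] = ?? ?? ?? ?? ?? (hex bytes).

#0 dst[0x00+6] := {0x08,0x84,0xef,0x3e,0xc9,0xf0}
#1 dst[0x13+6] := {0x48,0xf3,0xa4,0x34,0x63,0x87}
#2 dst[0x23+4] := {0xf3,0xa4,0x34,0x63}
query mem[0x14]=0xf3, mem[0x25]=0x34, mem[0x23]=0xf3, mem[0x16]=0x34, mem[0x17]=0x63

MEM[0x14,0x25,0x23,0x16,0x17] = f3 34 f3 34 63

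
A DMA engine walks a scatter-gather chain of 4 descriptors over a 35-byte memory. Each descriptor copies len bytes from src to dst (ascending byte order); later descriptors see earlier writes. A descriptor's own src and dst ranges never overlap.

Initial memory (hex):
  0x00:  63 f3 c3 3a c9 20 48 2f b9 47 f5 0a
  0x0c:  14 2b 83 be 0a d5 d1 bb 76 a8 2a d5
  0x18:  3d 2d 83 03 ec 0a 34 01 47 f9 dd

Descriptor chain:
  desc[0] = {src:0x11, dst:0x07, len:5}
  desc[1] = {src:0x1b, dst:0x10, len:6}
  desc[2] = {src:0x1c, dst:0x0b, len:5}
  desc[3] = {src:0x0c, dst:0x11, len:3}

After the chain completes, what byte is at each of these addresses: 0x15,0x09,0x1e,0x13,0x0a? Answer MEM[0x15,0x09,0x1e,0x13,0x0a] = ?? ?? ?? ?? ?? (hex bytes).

MEM[0x15,0x09,0x1e,0x13,0x0a] = 47 bb 34 01 76

D0: mem[0x07..0x0b] <- [d5 d1 bb 76 a8]
D1: mem[0x10..0x15] <- [03 ec 0a 34 01 47]
D2: mem[0x0b..0x0f] <- [ec 0a 34 01 47]
D3: mem[0x11..0x13] <- [0a 34 01]
query mem[0x15]=0x47, mem[0x09]=0xbb, mem[0x1e]=0x34, mem[0x13]=0x01, mem[0x0a]=0x76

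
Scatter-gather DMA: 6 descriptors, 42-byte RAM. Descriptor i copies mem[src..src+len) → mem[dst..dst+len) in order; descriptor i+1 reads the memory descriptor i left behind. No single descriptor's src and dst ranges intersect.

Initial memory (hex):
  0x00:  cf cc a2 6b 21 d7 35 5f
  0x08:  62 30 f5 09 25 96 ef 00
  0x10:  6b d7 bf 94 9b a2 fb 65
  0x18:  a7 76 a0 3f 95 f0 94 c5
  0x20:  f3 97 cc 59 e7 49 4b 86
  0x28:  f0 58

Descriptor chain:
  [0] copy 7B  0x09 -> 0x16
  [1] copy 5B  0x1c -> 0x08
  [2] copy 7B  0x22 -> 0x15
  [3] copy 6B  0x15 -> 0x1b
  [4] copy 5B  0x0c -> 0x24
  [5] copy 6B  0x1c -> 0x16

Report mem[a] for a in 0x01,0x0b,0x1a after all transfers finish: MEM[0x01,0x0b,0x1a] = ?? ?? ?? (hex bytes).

MEM[0x01,0x0b,0x1a] = cc c5 86

#0 dst[0x16+7] := {0x30,0xf5,0x09,0x25,0x96,0xef,0x00}
#1 dst[0x08+5] := {0x00,0xf0,0x94,0xc5,0xf3}
#2 dst[0x15+7] := {0xcc,0x59,0xe7,0x49,0x4b,0x86,0xf0}
#3 dst[0x1b+6] := {0xcc,0x59,0xe7,0x49,0x4b,0x86}
#4 dst[0x24+5] := {0xf3,0x96,0xef,0x00,0x6b}
#5 dst[0x16+6] := {0x59,0xe7,0x49,0x4b,0x86,0x97}
query mem[0x01]=0xcc, mem[0x0b]=0xc5, mem[0x1a]=0x86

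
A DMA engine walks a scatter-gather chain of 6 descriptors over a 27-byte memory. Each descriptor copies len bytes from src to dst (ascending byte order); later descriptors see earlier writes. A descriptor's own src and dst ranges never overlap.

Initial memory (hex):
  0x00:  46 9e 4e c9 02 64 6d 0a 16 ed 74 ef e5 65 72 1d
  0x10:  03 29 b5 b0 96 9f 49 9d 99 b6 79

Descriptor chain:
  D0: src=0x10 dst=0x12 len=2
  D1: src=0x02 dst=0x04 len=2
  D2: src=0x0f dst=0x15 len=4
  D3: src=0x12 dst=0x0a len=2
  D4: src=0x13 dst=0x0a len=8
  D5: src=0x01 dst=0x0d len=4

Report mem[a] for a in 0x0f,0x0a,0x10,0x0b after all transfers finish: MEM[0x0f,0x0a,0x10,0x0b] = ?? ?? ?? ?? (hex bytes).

MEM[0x0f,0x0a,0x10,0x0b] = c9 29 4e 96

[0] 0x10->0x12 len=2 : 03 29
[1] 0x02->0x04 len=2 : 4e c9
[2] 0x0f->0x15 len=4 : 1d 03 29 03
[3] 0x12->0x0a len=2 : 03 29
[4] 0x13->0x0a len=8 : 29 96 1d 03 29 03 b6 79
[5] 0x01->0x0d len=4 : 9e 4e c9 4e
query mem[0x0f]=0xc9, mem[0x0a]=0x29, mem[0x10]=0x4e, mem[0x0b]=0x96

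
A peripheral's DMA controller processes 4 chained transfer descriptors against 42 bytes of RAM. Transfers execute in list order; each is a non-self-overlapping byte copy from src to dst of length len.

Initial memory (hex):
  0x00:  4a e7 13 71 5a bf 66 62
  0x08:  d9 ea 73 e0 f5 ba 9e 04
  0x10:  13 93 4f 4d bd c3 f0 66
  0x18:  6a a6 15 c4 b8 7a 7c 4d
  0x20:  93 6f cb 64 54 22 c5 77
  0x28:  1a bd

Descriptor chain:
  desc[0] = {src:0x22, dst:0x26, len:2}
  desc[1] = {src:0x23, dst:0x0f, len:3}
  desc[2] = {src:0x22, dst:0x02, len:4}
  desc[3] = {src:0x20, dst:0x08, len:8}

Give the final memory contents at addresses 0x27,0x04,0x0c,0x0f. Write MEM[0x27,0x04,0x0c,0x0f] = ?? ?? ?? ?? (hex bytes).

MEM[0x27,0x04,0x0c,0x0f] = 64 54 54 64

#0 dst[0x26+2] := {0xcb,0x64}
#1 dst[0x0f+3] := {0x64,0x54,0x22}
#2 dst[0x02+4] := {0xcb,0x64,0x54,0x22}
#3 dst[0x08+8] := {0x93,0x6f,0xcb,0x64,0x54,0x22,0xcb,0x64}
query mem[0x27]=0x64, mem[0x04]=0x54, mem[0x0c]=0x54, mem[0x0f]=0x64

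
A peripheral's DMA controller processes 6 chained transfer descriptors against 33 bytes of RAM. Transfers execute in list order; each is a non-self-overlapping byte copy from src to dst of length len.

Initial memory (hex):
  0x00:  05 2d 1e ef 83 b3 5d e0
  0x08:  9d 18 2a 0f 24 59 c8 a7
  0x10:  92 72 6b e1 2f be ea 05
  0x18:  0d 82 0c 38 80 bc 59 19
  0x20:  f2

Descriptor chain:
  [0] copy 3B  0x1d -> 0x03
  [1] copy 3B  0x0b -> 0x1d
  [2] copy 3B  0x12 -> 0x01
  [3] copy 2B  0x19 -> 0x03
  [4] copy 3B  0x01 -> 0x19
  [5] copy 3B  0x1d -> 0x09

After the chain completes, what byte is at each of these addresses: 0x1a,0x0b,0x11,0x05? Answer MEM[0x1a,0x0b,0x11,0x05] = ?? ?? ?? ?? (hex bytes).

MEM[0x1a,0x0b,0x11,0x05] = e1 59 72 19

  after D0: wrote 3B at 0x03 = bc5919
  after D1: wrote 3B at 0x1d = 0f2459
  after D2: wrote 3B at 0x01 = 6be12f
  after D3: wrote 2B at 0x03 = 820c
  after D4: wrote 3B at 0x19 = 6be182
  after D5: wrote 3B at 0x09 = 0f2459
query mem[0x1a]=0xe1, mem[0x0b]=0x59, mem[0x11]=0x72, mem[0x05]=0x19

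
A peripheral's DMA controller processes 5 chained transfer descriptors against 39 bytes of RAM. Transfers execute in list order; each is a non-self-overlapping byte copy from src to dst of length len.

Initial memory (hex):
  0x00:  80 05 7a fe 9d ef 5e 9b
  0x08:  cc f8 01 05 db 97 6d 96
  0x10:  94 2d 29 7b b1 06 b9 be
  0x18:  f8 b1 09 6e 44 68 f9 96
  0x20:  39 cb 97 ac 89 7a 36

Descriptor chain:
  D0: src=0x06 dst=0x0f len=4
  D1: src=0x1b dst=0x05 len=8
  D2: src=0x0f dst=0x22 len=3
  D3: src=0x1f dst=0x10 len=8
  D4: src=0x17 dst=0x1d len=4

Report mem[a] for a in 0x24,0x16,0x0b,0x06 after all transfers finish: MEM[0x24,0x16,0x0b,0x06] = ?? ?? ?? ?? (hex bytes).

  after D0: wrote 4B at 0x0f = 5e9bccf8
  after D1: wrote 8B at 0x05 = 6e4468f99639cb97
  after D2: wrote 3B at 0x22 = 5e9bcc
  after D3: wrote 8B at 0x10 = 9639cb5e9bcc7a36
  after D4: wrote 4B at 0x1d = 36f8b109
query mem[0x24]=0xcc, mem[0x16]=0x7a, mem[0x0b]=0xcb, mem[0x06]=0x44

MEM[0x24,0x16,0x0b,0x06] = cc 7a cb 44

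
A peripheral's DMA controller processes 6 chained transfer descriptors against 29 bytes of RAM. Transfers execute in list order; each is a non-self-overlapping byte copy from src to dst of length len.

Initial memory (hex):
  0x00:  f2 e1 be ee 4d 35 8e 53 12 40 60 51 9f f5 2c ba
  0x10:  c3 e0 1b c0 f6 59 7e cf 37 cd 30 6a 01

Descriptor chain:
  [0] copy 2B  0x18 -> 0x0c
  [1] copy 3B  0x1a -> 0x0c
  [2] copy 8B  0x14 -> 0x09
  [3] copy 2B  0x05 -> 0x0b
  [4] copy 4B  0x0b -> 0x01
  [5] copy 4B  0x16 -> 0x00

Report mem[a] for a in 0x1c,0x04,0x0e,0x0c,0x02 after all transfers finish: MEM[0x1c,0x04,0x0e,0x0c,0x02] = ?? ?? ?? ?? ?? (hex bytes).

  after D0: wrote 2B at 0x0c = 37cd
  after D1: wrote 3B at 0x0c = 306a01
  after D2: wrote 8B at 0x09 = f6597ecf37cd306a
  after D3: wrote 2B at 0x0b = 358e
  after D4: wrote 4B at 0x01 = 358e37cd
  after D5: wrote 4B at 0x00 = 7ecf37cd
query mem[0x1c]=0x01, mem[0x04]=0xcd, mem[0x0e]=0xcd, mem[0x0c]=0x8e, mem[0x02]=0x37

MEM[0x1c,0x04,0x0e,0x0c,0x02] = 01 cd cd 8e 37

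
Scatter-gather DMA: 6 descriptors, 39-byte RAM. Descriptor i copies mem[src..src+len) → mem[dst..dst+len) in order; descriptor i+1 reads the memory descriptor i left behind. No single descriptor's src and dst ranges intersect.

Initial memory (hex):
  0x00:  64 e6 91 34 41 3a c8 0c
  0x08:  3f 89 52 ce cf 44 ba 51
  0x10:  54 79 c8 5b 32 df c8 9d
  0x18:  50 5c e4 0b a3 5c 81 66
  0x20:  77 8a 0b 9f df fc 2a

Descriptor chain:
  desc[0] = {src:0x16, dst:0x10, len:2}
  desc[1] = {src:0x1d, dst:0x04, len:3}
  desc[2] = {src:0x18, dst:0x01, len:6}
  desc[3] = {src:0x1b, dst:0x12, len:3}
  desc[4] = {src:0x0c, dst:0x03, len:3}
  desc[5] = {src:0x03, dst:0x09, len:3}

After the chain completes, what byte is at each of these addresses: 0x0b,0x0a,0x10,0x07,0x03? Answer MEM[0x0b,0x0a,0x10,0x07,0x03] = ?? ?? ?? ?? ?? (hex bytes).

D0: mem[0x10..0x11] <- [c8 9d]
D1: mem[0x04..0x06] <- [5c 81 66]
D2: mem[0x01..0x06] <- [50 5c e4 0b a3 5c]
D3: mem[0x12..0x14] <- [0b a3 5c]
D4: mem[0x03..0x05] <- [cf 44 ba]
D5: mem[0x09..0x0b] <- [cf 44 ba]
query mem[0x0b]=0xba, mem[0x0a]=0x44, mem[0x10]=0xc8, mem[0x07]=0x0c, mem[0x03]=0xcf

MEM[0x0b,0x0a,0x10,0x07,0x03] = ba 44 c8 0c cf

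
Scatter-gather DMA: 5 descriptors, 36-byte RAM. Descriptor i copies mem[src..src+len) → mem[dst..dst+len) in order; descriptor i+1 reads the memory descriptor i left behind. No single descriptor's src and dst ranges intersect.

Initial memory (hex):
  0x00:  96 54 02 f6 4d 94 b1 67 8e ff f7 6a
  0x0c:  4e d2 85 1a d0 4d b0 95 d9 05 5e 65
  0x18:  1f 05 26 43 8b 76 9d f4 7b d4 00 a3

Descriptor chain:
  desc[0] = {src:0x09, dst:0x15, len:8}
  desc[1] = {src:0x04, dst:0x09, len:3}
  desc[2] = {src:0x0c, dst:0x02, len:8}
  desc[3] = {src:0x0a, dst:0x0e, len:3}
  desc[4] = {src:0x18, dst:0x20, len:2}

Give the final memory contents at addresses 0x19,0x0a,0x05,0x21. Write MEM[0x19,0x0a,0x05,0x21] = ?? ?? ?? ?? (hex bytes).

MEM[0x19,0x0a,0x05,0x21] = d2 94 1a d2

#0 dst[0x15+8] := {0xff,0xf7,0x6a,0x4e,0xd2,0x85,0x1a,0xd0}
#1 dst[0x09+3] := {0x4d,0x94,0xb1}
#2 dst[0x02+8] := {0x4e,0xd2,0x85,0x1a,0xd0,0x4d,0xb0,0x95}
#3 dst[0x0e+3] := {0x94,0xb1,0x4e}
#4 dst[0x20+2] := {0x4e,0xd2}
query mem[0x19]=0xd2, mem[0x0a]=0x94, mem[0x05]=0x1a, mem[0x21]=0xd2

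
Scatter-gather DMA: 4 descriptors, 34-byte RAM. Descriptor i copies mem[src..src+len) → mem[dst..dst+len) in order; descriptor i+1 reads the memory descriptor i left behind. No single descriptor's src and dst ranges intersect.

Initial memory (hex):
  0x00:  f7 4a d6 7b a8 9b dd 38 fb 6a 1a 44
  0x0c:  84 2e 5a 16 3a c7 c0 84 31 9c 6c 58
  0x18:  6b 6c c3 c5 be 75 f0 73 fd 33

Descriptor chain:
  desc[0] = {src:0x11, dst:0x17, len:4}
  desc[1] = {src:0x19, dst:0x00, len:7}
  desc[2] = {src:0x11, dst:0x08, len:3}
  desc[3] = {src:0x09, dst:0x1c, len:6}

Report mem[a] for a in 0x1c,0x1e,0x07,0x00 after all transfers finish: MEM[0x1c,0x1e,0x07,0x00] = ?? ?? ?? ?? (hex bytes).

MEM[0x1c,0x1e,0x07,0x00] = c0 44 38 84

D0: mem[0x17..0x1a] <- [c7 c0 84 31]
D1: mem[0x00..0x06] <- [84 31 c5 be 75 f0 73]
D2: mem[0x08..0x0a] <- [c7 c0 84]
D3: mem[0x1c..0x21] <- [c0 84 44 84 2e 5a]
query mem[0x1c]=0xc0, mem[0x1e]=0x44, mem[0x07]=0x38, mem[0x00]=0x84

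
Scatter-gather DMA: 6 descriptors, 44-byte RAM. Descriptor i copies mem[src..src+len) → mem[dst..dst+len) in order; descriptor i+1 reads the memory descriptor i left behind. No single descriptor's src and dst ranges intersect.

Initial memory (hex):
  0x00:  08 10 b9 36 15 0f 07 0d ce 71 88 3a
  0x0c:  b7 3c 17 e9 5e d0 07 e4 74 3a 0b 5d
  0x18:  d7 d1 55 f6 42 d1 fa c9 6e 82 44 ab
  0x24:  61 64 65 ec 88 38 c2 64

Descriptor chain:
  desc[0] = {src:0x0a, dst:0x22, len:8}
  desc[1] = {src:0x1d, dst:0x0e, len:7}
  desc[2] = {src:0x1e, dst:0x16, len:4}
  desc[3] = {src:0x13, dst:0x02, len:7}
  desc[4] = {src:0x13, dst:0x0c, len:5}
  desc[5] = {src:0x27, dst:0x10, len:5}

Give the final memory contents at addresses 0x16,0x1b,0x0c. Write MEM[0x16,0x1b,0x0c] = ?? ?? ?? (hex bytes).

[0] 0x0a->0x22 len=8 : 88 3a b7 3c 17 e9 5e d0
[1] 0x1d->0x0e len=7 : d1 fa c9 6e 82 88 3a
[2] 0x1e->0x16 len=4 : fa c9 6e 82
[3] 0x13->0x02 len=7 : 88 3a 3a fa c9 6e 82
[4] 0x13->0x0c len=5 : 88 3a 3a fa c9
[5] 0x27->0x10 len=5 : e9 5e d0 c2 64
query mem[0x16]=0xfa, mem[0x1b]=0xf6, mem[0x0c]=0x88

MEM[0x16,0x1b,0x0c] = fa f6 88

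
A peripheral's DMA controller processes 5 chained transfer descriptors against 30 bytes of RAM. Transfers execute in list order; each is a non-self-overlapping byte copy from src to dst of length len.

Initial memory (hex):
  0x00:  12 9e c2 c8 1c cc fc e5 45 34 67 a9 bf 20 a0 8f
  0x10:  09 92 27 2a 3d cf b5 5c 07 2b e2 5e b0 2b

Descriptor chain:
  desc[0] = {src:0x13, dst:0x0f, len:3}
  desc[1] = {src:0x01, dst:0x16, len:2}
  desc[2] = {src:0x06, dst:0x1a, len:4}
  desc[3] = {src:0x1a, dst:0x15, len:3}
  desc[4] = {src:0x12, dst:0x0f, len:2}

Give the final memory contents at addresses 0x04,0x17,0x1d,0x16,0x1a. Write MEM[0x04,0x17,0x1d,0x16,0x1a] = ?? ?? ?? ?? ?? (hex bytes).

MEM[0x04,0x17,0x1d,0x16,0x1a] = 1c 45 34 e5 fc

[0] 0x13->0x0f len=3 : 2a 3d cf
[1] 0x01->0x16 len=2 : 9e c2
[2] 0x06->0x1a len=4 : fc e5 45 34
[3] 0x1a->0x15 len=3 : fc e5 45
[4] 0x12->0x0f len=2 : 27 2a
query mem[0x04]=0x1c, mem[0x17]=0x45, mem[0x1d]=0x34, mem[0x16]=0xe5, mem[0x1a]=0xfc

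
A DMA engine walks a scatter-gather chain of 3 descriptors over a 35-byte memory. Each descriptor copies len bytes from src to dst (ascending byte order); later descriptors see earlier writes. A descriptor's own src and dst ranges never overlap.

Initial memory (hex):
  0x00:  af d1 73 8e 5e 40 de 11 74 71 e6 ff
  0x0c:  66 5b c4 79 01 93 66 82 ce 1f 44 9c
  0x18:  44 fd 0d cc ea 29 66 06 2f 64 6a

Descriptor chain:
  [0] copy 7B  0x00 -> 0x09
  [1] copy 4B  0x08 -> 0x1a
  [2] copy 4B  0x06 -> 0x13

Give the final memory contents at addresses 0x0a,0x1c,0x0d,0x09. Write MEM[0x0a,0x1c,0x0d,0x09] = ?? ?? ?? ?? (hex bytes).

  after D0: wrote 7B at 0x09 = afd1738e5e40de
  after D1: wrote 4B at 0x1a = 74afd173
  after D2: wrote 4B at 0x13 = de1174af
query mem[0x0a]=0xd1, mem[0x1c]=0xd1, mem[0x0d]=0x5e, mem[0x09]=0xaf

MEM[0x0a,0x1c,0x0d,0x09] = d1 d1 5e af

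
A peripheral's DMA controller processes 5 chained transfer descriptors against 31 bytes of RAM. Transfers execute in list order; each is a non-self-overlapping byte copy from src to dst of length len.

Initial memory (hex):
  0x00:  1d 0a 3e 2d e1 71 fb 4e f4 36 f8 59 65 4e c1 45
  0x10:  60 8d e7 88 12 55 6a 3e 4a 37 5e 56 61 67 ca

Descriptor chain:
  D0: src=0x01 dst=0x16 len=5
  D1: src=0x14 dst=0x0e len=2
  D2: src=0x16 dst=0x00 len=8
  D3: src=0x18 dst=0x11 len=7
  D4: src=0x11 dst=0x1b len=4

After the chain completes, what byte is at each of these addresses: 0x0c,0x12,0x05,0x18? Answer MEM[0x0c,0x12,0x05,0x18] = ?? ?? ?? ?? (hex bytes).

#0 dst[0x16+5] := {0x0a,0x3e,0x2d,0xe1,0x71}
#1 dst[0x0e+2] := {0x12,0x55}
#2 dst[0x00+8] := {0x0a,0x3e,0x2d,0xe1,0x71,0x56,0x61,0x67}
#3 dst[0x11+7] := {0x2d,0xe1,0x71,0x56,0x61,0x67,0xca}
#4 dst[0x1b+4] := {0x2d,0xe1,0x71,0x56}
query mem[0x0c]=0x65, mem[0x12]=0xe1, mem[0x05]=0x56, mem[0x18]=0x2d

MEM[0x0c,0x12,0x05,0x18] = 65 e1 56 2d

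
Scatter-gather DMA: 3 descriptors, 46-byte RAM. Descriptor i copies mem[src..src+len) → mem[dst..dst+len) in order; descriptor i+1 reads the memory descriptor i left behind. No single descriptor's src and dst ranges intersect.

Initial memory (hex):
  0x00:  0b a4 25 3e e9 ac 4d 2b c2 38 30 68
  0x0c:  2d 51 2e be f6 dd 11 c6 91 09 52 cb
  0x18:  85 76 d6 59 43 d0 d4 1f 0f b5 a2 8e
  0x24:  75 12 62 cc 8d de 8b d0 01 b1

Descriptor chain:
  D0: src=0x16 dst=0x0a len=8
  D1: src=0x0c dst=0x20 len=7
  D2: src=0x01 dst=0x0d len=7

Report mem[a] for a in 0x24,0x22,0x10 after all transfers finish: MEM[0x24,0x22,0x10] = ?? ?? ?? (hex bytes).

MEM[0x24,0x22,0x10] = 43 d6 e9

D0: mem[0x0a..0x11] <- [52 cb 85 76 d6 59 43 d0]
D1: mem[0x20..0x26] <- [85 76 d6 59 43 d0 11]
D2: mem[0x0d..0x13] <- [a4 25 3e e9 ac 4d 2b]
query mem[0x24]=0x43, mem[0x22]=0xd6, mem[0x10]=0xe9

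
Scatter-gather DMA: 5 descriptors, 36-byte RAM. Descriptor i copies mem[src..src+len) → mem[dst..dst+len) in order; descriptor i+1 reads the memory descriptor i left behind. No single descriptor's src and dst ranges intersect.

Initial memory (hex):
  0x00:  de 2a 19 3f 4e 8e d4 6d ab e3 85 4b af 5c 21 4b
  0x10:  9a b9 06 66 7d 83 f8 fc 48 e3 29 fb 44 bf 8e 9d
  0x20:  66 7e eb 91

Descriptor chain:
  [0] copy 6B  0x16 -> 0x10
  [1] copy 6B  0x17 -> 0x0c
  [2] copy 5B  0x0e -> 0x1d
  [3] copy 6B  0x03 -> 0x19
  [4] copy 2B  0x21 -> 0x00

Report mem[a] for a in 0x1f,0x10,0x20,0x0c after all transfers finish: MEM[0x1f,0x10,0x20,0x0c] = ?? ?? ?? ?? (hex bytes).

[0] 0x16->0x10 len=6 : f8 fc 48 e3 29 fb
[1] 0x17->0x0c len=6 : fc 48 e3 29 fb 44
[2] 0x0e->0x1d len=5 : e3 29 fb 44 48
[3] 0x03->0x19 len=6 : 3f 4e 8e d4 6d ab
[4] 0x21->0x00 len=2 : 48 eb
query mem[0x1f]=0xfb, mem[0x10]=0xfb, mem[0x20]=0x44, mem[0x0c]=0xfc

MEM[0x1f,0x10,0x20,0x0c] = fb fb 44 fc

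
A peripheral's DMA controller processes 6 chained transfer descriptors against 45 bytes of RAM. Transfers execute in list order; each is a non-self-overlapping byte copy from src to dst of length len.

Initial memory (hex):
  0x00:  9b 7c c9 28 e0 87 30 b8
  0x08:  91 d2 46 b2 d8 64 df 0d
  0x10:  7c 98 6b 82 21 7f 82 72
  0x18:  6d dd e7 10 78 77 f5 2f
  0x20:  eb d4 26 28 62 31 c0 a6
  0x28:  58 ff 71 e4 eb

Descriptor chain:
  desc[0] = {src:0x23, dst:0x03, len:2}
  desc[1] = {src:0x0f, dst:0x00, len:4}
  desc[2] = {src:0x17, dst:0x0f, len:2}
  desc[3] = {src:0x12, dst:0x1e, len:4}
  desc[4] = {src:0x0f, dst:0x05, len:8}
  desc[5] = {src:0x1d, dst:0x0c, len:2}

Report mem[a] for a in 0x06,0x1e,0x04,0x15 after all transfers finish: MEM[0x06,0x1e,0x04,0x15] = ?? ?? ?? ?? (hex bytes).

D0: mem[0x03..0x04] <- [28 62]
D1: mem[0x00..0x03] <- [0d 7c 98 6b]
D2: mem[0x0f..0x10] <- [72 6d]
D3: mem[0x1e..0x21] <- [6b 82 21 7f]
D4: mem[0x05..0x0c] <- [72 6d 98 6b 82 21 7f 82]
D5: mem[0x0c..0x0d] <- [77 6b]
query mem[0x06]=0x6d, mem[0x1e]=0x6b, mem[0x04]=0x62, mem[0x15]=0x7f

MEM[0x06,0x1e,0x04,0x15] = 6d 6b 62 7f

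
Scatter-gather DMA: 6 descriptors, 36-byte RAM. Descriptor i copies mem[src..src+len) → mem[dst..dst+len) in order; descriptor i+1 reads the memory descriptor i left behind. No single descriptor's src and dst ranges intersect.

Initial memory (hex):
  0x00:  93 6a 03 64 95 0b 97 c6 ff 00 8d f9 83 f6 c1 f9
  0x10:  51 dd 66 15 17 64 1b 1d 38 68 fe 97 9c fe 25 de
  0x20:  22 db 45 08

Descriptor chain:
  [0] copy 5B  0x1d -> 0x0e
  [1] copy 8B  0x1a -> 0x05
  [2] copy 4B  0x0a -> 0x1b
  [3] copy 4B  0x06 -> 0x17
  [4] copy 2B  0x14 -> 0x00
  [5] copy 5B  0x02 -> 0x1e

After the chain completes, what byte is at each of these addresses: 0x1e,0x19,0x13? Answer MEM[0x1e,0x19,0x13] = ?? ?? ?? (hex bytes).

[0] 0x1d->0x0e len=5 : fe 25 de 22 db
[1] 0x1a->0x05 len=8 : fe 97 9c fe 25 de 22 db
[2] 0x0a->0x1b len=4 : de 22 db f6
[3] 0x06->0x17 len=4 : 97 9c fe 25
[4] 0x14->0x00 len=2 : 17 64
[5] 0x02->0x1e len=5 : 03 64 95 fe 97
query mem[0x1e]=0x03, mem[0x19]=0xfe, mem[0x13]=0x15

MEM[0x1e,0x19,0x13] = 03 fe 15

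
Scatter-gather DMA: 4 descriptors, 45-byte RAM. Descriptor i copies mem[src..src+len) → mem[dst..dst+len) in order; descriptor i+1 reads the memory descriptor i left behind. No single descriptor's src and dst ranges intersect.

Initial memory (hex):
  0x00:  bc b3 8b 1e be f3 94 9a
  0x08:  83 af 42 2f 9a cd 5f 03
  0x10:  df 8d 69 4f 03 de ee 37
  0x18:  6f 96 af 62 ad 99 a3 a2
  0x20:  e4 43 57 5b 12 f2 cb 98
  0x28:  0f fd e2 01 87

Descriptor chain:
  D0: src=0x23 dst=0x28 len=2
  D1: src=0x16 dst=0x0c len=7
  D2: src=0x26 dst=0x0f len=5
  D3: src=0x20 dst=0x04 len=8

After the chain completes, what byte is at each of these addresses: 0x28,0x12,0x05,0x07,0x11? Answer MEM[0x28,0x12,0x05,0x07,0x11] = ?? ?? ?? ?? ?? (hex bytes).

MEM[0x28,0x12,0x05,0x07,0x11] = 5b 12 43 5b 5b

[0] 0x23->0x28 len=2 : 5b 12
[1] 0x16->0x0c len=7 : ee 37 6f 96 af 62 ad
[2] 0x26->0x0f len=5 : cb 98 5b 12 e2
[3] 0x20->0x04 len=8 : e4 43 57 5b 12 f2 cb 98
query mem[0x28]=0x5b, mem[0x12]=0x12, mem[0x05]=0x43, mem[0x07]=0x5b, mem[0x11]=0x5b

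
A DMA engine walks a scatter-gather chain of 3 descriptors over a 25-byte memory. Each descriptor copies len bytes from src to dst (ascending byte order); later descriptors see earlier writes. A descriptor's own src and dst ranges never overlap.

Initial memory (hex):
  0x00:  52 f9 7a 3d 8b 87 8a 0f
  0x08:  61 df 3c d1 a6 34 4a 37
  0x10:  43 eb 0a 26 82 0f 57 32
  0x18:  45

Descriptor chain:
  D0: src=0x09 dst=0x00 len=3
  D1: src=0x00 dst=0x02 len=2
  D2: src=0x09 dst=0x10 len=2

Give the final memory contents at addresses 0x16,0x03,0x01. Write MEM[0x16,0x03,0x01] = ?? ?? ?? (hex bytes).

MEM[0x16,0x03,0x01] = 57 3c 3c

D0: mem[0x00..0x02] <- [df 3c d1]
D1: mem[0x02..0x03] <- [df 3c]
D2: mem[0x10..0x11] <- [df 3c]
query mem[0x16]=0x57, mem[0x03]=0x3c, mem[0x01]=0x3c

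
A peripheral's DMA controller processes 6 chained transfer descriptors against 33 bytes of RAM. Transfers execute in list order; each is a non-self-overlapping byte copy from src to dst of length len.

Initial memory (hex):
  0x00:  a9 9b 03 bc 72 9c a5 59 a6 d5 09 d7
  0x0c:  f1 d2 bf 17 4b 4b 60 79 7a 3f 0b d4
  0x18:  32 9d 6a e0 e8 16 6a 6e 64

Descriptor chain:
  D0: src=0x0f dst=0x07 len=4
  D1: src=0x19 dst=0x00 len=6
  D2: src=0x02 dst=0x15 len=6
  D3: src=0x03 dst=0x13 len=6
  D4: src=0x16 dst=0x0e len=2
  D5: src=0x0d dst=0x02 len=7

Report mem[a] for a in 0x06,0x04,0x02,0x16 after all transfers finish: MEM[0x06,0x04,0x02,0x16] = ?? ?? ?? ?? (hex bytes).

MEM[0x06,0x04,0x02,0x16] = 4b 17 d2 a5

  after D0: wrote 4B at 0x07 = 174b4b60
  after D1: wrote 6B at 0x00 = 9d6ae0e8166a
  after D2: wrote 6B at 0x15 = e0e8166aa517
  after D3: wrote 6B at 0x13 = e8166aa5174b
  after D4: wrote 2B at 0x0e = a517
  after D5: wrote 7B at 0x02 = d2a5174b4b60e8
query mem[0x06]=0x4b, mem[0x04]=0x17, mem[0x02]=0xd2, mem[0x16]=0xa5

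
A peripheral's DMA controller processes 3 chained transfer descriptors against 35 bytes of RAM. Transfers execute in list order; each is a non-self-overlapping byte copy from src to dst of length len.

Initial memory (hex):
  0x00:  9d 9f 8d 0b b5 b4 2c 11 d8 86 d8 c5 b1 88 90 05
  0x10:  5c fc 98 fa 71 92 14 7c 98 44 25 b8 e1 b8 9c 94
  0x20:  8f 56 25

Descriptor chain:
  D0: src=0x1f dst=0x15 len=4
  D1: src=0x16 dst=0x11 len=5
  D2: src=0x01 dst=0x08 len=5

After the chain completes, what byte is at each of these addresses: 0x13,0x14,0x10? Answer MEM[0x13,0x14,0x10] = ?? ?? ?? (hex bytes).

MEM[0x13,0x14,0x10] = 25 44 5c

[0] 0x1f->0x15 len=4 : 94 8f 56 25
[1] 0x16->0x11 len=5 : 8f 56 25 44 25
[2] 0x01->0x08 len=5 : 9f 8d 0b b5 b4
query mem[0x13]=0x25, mem[0x14]=0x44, mem[0x10]=0x5c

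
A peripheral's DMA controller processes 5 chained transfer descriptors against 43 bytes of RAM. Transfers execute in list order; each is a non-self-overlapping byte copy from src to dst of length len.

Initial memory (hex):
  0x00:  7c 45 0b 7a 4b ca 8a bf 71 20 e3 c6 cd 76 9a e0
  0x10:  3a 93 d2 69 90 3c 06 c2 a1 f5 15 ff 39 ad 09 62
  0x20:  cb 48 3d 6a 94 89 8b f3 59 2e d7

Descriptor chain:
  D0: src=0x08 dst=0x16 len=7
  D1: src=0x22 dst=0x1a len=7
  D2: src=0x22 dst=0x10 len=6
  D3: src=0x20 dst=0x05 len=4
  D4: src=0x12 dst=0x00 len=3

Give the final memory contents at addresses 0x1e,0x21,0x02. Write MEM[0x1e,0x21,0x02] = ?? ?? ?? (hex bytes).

D0: mem[0x16..0x1c] <- [71 20 e3 c6 cd 76 9a]
D1: mem[0x1a..0x20] <- [3d 6a 94 89 8b f3 59]
D2: mem[0x10..0x15] <- [3d 6a 94 89 8b f3]
D3: mem[0x05..0x08] <- [59 48 3d 6a]
D4: mem[0x00..0x02] <- [94 89 8b]
query mem[0x1e]=0x8b, mem[0x21]=0x48, mem[0x02]=0x8b

MEM[0x1e,0x21,0x02] = 8b 48 8b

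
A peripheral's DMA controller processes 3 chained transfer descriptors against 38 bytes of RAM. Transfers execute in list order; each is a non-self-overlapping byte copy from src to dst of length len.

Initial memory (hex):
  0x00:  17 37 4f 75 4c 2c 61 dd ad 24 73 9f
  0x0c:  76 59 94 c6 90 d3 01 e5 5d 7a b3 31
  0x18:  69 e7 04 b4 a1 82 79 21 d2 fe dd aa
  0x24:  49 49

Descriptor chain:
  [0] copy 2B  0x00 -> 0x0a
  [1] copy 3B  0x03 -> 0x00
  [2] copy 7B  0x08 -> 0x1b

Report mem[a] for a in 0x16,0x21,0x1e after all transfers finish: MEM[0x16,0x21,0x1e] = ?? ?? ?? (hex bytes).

#0 dst[0x0a+2] := {0x17,0x37}
#1 dst[0x00+3] := {0x75,0x4c,0x2c}
#2 dst[0x1b+7] := {0xad,0x24,0x17,0x37,0x76,0x59,0x94}
query mem[0x16]=0xb3, mem[0x21]=0x94, mem[0x1e]=0x37

MEM[0x16,0x21,0x1e] = b3 94 37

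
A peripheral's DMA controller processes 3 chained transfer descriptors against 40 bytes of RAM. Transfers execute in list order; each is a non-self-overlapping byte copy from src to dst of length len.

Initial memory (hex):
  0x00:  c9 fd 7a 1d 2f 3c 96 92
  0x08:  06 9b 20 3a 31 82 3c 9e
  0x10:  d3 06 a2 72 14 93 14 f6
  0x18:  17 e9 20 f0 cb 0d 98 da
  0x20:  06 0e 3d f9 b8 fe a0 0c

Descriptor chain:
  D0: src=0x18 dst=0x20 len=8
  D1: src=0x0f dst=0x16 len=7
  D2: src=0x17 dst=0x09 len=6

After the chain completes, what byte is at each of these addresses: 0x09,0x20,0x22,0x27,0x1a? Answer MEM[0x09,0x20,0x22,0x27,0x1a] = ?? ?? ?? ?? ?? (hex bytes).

MEM[0x09,0x20,0x22,0x27,0x1a] = d3 17 20 da 72

  after D0: wrote 8B at 0x20 = 17e920f0cb0d98da
  after D1: wrote 7B at 0x16 = 9ed306a2721493
  after D2: wrote 6B at 0x09 = d306a2721493
query mem[0x09]=0xd3, mem[0x20]=0x17, mem[0x22]=0x20, mem[0x27]=0xda, mem[0x1a]=0x72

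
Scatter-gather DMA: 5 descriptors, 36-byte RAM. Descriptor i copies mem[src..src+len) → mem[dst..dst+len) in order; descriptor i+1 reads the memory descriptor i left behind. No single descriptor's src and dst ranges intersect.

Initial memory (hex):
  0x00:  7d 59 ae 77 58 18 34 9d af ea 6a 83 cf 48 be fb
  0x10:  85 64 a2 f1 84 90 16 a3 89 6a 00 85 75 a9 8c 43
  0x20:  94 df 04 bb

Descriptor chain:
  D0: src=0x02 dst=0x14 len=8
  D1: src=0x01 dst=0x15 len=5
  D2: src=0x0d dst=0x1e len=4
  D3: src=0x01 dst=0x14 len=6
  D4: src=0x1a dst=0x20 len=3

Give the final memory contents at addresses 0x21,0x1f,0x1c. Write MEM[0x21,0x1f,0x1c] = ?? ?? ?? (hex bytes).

#0 dst[0x14+8] := {0xae,0x77,0x58,0x18,0x34,0x9d,0xaf,0xea}
#1 dst[0x15+5] := {0x59,0xae,0x77,0x58,0x18}
#2 dst[0x1e+4] := {0x48,0xbe,0xfb,0x85}
#3 dst[0x14+6] := {0x59,0xae,0x77,0x58,0x18,0x34}
#4 dst[0x20+3] := {0xaf,0xea,0x75}
query mem[0x21]=0xea, mem[0x1f]=0xbe, mem[0x1c]=0x75

MEM[0x21,0x1f,0x1c] = ea be 75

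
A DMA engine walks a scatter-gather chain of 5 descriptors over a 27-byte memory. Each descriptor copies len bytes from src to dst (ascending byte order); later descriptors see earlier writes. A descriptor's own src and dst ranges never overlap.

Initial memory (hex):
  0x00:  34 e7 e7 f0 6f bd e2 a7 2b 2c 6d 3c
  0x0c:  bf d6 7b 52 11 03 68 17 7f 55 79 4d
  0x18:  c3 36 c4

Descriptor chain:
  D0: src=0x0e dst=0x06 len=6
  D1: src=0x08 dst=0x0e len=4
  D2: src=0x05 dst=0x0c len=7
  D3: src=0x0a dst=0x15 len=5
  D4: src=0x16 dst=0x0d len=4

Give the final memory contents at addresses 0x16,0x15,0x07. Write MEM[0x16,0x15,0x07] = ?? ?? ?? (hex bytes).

MEM[0x16,0x15,0x07] = 17 68 52

#0 dst[0x06+6] := {0x7b,0x52,0x11,0x03,0x68,0x17}
#1 dst[0x0e+4] := {0x11,0x03,0x68,0x17}
#2 dst[0x0c+7] := {0xbd,0x7b,0x52,0x11,0x03,0x68,0x17}
#3 dst[0x15+5] := {0x68,0x17,0xbd,0x7b,0x52}
#4 dst[0x0d+4] := {0x17,0xbd,0x7b,0x52}
query mem[0x16]=0x17, mem[0x15]=0x68, mem[0x07]=0x52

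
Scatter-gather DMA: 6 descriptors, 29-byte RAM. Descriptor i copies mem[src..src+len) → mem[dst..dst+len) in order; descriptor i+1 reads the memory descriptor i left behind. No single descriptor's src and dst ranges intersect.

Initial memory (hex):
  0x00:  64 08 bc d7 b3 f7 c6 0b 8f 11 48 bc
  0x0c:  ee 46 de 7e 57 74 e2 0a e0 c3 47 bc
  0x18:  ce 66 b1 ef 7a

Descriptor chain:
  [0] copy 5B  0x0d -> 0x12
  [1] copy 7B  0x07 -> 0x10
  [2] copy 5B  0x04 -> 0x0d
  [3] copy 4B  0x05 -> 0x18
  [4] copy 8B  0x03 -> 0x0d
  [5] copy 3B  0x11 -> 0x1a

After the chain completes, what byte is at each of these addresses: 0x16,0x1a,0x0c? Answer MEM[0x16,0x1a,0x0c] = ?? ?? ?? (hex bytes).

#0 dst[0x12+5] := {0x46,0xde,0x7e,0x57,0x74}
#1 dst[0x10+7] := {0x0b,0x8f,0x11,0x48,0xbc,0xee,0x46}
#2 dst[0x0d+5] := {0xb3,0xf7,0xc6,0x0b,0x8f}
#3 dst[0x18+4] := {0xf7,0xc6,0x0b,0x8f}
#4 dst[0x0d+8] := {0xd7,0xb3,0xf7,0xc6,0x0b,0x8f,0x11,0x48}
#5 dst[0x1a+3] := {0x0b,0x8f,0x11}
query mem[0x16]=0x46, mem[0x1a]=0x0b, mem[0x0c]=0xee

MEM[0x16,0x1a,0x0c] = 46 0b ee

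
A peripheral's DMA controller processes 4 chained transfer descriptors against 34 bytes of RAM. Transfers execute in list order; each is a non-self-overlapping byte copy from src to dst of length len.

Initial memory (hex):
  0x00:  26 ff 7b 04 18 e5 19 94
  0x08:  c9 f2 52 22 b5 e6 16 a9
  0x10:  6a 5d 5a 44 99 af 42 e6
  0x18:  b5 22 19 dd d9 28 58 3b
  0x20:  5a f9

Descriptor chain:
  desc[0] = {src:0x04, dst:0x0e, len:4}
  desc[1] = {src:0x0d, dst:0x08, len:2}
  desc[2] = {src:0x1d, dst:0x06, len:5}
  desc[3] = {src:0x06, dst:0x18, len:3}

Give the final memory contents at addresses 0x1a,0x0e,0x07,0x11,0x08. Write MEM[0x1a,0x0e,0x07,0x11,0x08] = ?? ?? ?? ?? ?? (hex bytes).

D0: mem[0x0e..0x11] <- [18 e5 19 94]
D1: mem[0x08..0x09] <- [e6 18]
D2: mem[0x06..0x0a] <- [28 58 3b 5a f9]
D3: mem[0x18..0x1a] <- [28 58 3b]
query mem[0x1a]=0x3b, mem[0x0e]=0x18, mem[0x07]=0x58, mem[0x11]=0x94, mem[0x08]=0x3b

MEM[0x1a,0x0e,0x07,0x11,0x08] = 3b 18 58 94 3b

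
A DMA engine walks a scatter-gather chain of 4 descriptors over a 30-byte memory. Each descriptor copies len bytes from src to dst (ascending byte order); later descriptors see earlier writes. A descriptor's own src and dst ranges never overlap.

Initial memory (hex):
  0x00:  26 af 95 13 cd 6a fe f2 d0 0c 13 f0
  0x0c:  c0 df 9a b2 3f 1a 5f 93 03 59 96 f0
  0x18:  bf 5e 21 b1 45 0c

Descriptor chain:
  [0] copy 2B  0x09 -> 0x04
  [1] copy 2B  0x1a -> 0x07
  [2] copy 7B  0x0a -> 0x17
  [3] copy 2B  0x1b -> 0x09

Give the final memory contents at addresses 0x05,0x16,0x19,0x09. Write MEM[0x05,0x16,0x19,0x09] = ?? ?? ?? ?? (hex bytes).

#0 dst[0x04+2] := {0x0c,0x13}
#1 dst[0x07+2] := {0x21,0xb1}
#2 dst[0x17+7] := {0x13,0xf0,0xc0,0xdf,0x9a,0xb2,0x3f}
#3 dst[0x09+2] := {0x9a,0xb2}
query mem[0x05]=0x13, mem[0x16]=0x96, mem[0x19]=0xc0, mem[0x09]=0x9a

MEM[0x05,0x16,0x19,0x09] = 13 96 c0 9a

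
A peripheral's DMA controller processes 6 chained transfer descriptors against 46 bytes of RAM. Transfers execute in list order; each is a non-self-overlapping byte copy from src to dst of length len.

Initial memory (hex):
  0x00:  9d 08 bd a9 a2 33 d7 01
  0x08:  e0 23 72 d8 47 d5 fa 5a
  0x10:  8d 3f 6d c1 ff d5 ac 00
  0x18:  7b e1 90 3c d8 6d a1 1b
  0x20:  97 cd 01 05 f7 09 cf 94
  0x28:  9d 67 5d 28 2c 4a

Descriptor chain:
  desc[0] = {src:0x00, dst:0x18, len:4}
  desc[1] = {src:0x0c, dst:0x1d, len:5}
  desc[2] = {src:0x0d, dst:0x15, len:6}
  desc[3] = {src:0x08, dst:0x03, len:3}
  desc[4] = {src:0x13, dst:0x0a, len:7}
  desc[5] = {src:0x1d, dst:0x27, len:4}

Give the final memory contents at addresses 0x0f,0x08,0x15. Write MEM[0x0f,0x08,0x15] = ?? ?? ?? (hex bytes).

MEM[0x0f,0x08,0x15] = 8d e0 d5

[0] 0x00->0x18 len=4 : 9d 08 bd a9
[1] 0x0c->0x1d len=5 : 47 d5 fa 5a 8d
[2] 0x0d->0x15 len=6 : d5 fa 5a 8d 3f 6d
[3] 0x08->0x03 len=3 : e0 23 72
[4] 0x13->0x0a len=7 : c1 ff d5 fa 5a 8d 3f
[5] 0x1d->0x27 len=4 : 47 d5 fa 5a
query mem[0x0f]=0x8d, mem[0x08]=0xe0, mem[0x15]=0xd5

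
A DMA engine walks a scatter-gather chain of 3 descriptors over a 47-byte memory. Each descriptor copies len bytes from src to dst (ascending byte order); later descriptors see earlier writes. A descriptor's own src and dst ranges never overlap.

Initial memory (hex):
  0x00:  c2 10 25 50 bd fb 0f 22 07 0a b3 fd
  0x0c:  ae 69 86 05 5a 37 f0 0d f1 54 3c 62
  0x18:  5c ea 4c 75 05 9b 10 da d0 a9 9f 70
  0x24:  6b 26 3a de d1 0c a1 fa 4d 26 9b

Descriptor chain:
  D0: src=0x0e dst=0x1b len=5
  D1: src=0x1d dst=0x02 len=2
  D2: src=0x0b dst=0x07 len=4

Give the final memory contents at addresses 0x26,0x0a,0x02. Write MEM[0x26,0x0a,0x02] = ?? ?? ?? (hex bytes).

MEM[0x26,0x0a,0x02] = 3a 86 5a

D0: mem[0x1b..0x1f] <- [86 05 5a 37 f0]
D1: mem[0x02..0x03] <- [5a 37]
D2: mem[0x07..0x0a] <- [fd ae 69 86]
query mem[0x26]=0x3a, mem[0x0a]=0x86, mem[0x02]=0x5a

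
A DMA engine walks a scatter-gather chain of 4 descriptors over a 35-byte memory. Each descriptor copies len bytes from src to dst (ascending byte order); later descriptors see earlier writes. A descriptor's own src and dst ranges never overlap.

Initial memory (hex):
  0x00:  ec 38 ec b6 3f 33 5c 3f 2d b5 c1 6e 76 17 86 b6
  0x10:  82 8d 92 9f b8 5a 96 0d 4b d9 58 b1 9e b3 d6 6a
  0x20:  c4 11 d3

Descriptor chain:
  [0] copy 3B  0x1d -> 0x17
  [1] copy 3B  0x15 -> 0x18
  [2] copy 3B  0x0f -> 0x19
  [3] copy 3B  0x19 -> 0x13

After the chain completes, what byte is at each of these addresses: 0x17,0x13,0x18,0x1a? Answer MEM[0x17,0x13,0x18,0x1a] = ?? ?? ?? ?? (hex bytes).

#0 dst[0x17+3] := {0xb3,0xd6,0x6a}
#1 dst[0x18+3] := {0x5a,0x96,0xb3}
#2 dst[0x19+3] := {0xb6,0x82,0x8d}
#3 dst[0x13+3] := {0xb6,0x82,0x8d}
query mem[0x17]=0xb3, mem[0x13]=0xb6, mem[0x18]=0x5a, mem[0x1a]=0x82

MEM[0x17,0x13,0x18,0x1a] = b3 b6 5a 82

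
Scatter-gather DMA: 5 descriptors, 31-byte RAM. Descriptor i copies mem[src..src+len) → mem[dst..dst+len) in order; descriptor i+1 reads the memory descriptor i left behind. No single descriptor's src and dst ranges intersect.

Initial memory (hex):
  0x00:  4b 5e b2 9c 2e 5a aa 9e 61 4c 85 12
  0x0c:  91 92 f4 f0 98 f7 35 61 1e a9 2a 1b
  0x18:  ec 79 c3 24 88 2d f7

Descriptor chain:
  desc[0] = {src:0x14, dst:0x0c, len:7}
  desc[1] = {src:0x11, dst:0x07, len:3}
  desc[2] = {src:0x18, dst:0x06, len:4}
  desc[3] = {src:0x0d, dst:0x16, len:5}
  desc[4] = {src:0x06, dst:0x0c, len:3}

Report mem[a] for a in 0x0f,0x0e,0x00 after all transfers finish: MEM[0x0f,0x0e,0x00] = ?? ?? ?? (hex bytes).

MEM[0x0f,0x0e,0x00] = 1b c3 4b

D0: mem[0x0c..0x12] <- [1e a9 2a 1b ec 79 c3]
D1: mem[0x07..0x09] <- [79 c3 61]
D2: mem[0x06..0x09] <- [ec 79 c3 24]
D3: mem[0x16..0x1a] <- [a9 2a 1b ec 79]
D4: mem[0x0c..0x0e] <- [ec 79 c3]
query mem[0x0f]=0x1b, mem[0x0e]=0xc3, mem[0x00]=0x4b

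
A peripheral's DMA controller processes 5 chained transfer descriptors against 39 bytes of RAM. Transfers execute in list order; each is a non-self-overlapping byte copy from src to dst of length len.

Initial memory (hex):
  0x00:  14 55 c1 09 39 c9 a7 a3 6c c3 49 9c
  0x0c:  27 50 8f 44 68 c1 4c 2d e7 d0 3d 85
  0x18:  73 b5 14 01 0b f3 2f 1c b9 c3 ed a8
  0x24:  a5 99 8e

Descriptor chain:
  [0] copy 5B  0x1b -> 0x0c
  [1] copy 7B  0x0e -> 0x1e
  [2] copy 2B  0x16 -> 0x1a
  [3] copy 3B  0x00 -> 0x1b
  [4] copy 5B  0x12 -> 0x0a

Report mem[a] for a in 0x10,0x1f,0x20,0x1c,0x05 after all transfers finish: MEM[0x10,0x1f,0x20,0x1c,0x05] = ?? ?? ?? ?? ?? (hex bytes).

D0: mem[0x0c..0x10] <- [01 0b f3 2f 1c]
D1: mem[0x1e..0x24] <- [f3 2f 1c c1 4c 2d e7]
D2: mem[0x1a..0x1b] <- [3d 85]
D3: mem[0x1b..0x1d] <- [14 55 c1]
D4: mem[0x0a..0x0e] <- [4c 2d e7 d0 3d]
query mem[0x10]=0x1c, mem[0x1f]=0x2f, mem[0x20]=0x1c, mem[0x1c]=0x55, mem[0x05]=0xc9

MEM[0x10,0x1f,0x20,0x1c,0x05] = 1c 2f 1c 55 c9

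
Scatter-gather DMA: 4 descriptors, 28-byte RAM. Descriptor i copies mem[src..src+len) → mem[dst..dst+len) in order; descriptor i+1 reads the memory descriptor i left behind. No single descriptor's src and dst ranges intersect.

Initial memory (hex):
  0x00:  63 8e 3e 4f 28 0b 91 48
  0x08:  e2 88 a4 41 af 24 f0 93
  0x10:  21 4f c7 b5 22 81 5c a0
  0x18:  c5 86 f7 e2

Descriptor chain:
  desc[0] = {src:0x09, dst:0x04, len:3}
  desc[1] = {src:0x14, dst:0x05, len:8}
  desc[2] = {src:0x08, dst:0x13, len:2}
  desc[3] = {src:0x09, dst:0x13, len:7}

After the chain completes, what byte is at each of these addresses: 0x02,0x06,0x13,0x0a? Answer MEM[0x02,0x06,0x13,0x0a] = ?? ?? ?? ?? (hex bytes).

MEM[0x02,0x06,0x13,0x0a] = 3e 81 c5 86

  after D0: wrote 3B at 0x04 = 88a441
  after D1: wrote 8B at 0x05 = 22815ca0c586f7e2
  after D2: wrote 2B at 0x13 = a0c5
  after D3: wrote 7B at 0x13 = c586f7e224f093
query mem[0x02]=0x3e, mem[0x06]=0x81, mem[0x13]=0xc5, mem[0x0a]=0x86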